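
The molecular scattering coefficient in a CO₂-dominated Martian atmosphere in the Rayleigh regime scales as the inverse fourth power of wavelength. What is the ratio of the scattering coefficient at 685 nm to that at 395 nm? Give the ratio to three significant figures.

0.111

Rayleigh scattering ∝ λ⁻⁴, so the ratio of coefficients is the inverse fourth power of the wavelength ratio.
σ(685)/σ(395) = (395/685)⁴ = (0.5766)⁴ = 0.1106.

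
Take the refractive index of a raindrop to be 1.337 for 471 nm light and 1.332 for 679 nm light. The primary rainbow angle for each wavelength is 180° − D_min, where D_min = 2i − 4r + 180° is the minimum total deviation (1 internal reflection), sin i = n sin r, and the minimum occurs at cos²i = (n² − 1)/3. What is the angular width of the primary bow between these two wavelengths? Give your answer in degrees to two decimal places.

0.72°

At 471 nm (n = 1.337): cos²i = 0.26252 → i = 59.178°, r = 39.964°, D_min = 138.500°, rainbow angle = 41.500°.
At 679 nm (n = 1.332): cos²i = 0.25807 → i = 59.469°, r = 40.290°, D_min = 137.776°, rainbow angle = 42.224°.
Angular width = |41.500° − 42.224°| = 0.724°.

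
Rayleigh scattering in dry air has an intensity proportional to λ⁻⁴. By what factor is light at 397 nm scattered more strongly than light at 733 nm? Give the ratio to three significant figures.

Rayleigh scattering ∝ λ⁻⁴, so the ratio of coefficients is the inverse fourth power of the wavelength ratio.
σ(397)/σ(733) = (733/397)⁴ = (1.8463)⁴ = 11.62.

11.6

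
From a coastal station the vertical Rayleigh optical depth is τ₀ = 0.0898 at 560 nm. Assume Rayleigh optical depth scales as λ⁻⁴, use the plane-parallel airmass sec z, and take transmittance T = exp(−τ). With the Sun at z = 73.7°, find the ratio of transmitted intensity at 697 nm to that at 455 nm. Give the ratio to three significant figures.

Airmass: sec 73.7° = 3.5629.
τ(697 nm) = 0.0898 × (560/697)⁴ × 3.5629 = 0.0898 × 0.4167 × 3.5629 = 0.1333.
τ(455 nm) = 0.0898 × (560/455)⁴ × 3.5629 = 0.0898 × 2.2946 × 3.5629 = 0.7342.
T(697)/T(455) = exp(τ_B − τ_A) = exp(0.6008) = 1.8236.

1.82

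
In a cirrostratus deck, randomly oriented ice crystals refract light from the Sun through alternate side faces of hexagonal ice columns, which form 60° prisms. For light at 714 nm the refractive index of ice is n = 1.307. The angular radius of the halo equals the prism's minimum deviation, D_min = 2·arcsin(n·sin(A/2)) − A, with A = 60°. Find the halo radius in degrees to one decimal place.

n·sin(A/2) = 1.307 × sin 30° = 1.307 × 0.5000 = 0.6535.
D_min = 2·arcsin(0.6535) − 60° = 2 × 40.806° − 60° = 21.612°.

21.6°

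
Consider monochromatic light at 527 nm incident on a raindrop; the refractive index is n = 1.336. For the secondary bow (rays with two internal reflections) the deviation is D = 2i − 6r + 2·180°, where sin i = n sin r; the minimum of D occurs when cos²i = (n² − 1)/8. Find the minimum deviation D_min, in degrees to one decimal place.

cos²i = (1.78490 − 1)/8 = 0.09811; i = arccos(0.31323) = 71.746°.
sin r = sin 71.746°/1.336 = 0.71084; r = 45.303°.
D_min = 2·71.746° − 6·45.303° + 360° = 231.674°.

231.7°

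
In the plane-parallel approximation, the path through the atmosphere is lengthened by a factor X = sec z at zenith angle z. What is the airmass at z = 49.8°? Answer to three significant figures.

1.55

X = sec z = 1/cos 49.8° = 1/0.6455 = 1.5493.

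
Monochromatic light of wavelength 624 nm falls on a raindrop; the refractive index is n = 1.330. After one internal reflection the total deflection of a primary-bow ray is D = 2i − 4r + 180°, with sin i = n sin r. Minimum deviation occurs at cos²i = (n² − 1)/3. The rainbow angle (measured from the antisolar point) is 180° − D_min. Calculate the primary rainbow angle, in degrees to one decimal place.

42.5°

cos²i = (1.76890 − 1)/3 = 0.25630; i = arccos(0.50626) = 59.585°.
sin r = sin 59.585°/1.330 = 0.64841; r = 40.422°.
D_min = 2·59.585° − 4·40.422° + 180° = 137.484°.
Rainbow angle = 180° − D_min = 42.516°.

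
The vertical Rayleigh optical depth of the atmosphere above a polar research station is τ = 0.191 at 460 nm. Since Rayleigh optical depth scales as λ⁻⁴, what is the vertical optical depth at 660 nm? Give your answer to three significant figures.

0.0451

τ(660 nm) = τ(460 nm) × (460/660)⁴ = 0.191 × (0.6970)⁴ = 0.191 × 0.2360 = 0.0451.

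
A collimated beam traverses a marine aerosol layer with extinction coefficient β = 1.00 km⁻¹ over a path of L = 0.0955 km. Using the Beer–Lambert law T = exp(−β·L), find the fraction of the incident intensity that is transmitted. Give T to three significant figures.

τ = β·L = 1.00 × 0.0955 = 0.0955.
T = exp(−0.0955) = 0.9089.

0.909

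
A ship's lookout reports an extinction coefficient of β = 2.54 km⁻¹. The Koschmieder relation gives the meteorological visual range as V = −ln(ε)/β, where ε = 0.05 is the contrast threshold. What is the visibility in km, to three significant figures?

1.18 km

V = −ln(0.05) / 2.54 = 2.996 / 2.54 = 1.1794 km.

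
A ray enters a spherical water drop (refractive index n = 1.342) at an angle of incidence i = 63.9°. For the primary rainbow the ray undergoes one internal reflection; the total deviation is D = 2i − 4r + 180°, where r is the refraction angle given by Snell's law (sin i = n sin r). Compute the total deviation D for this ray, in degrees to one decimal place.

139.8°

sin r = sin 63.9° / 1.342 = 0.8980/1.342 = 0.6692; r = 42.00°.
D = 2·63.9° − 4·42.00° + 180° = 127.80° − 168.01° + 180° = 139.79°.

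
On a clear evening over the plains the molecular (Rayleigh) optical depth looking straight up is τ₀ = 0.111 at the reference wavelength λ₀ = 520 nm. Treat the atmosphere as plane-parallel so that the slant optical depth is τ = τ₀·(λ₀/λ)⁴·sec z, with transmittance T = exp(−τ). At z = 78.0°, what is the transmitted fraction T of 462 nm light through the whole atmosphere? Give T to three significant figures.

sec 78.0° = 4.8097.
τ = 0.111 × (520/462)⁴ × 4.8097 = 0.111 × 1.6049 × 4.8097 = 0.8568.
T = exp(−0.8568) = 0.4245.

0.425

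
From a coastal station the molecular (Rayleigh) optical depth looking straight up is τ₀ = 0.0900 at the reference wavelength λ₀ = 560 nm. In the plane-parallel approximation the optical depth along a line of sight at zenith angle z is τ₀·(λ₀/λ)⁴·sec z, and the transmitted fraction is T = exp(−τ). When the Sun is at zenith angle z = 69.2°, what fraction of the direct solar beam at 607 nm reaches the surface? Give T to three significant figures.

0.832

sec 69.2° = 2.8161.
τ = 0.0900 × (560/607)⁴ × 2.8161 = 0.0900 × 0.7244 × 2.8161 = 0.1836.
T = exp(−0.1836) = 0.8323.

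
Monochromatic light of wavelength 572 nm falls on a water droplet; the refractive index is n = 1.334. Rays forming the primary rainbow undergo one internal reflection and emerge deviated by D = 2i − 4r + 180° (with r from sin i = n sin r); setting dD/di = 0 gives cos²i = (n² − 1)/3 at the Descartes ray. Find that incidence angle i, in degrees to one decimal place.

59.4°

cos²i = (1.334² − 1)/3 = (1.77956 − 1)/3 = 0.25985.
cos i = 0.50976, so i = 59.352°.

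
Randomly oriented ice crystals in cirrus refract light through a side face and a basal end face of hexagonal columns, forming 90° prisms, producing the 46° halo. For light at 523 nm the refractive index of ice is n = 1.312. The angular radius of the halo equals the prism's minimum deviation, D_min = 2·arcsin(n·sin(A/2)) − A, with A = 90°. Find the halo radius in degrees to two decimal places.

46.17°

n·sin(A/2) = 1.312 × sin 45° = 1.312 × 0.7071 = 0.9277.
D_min = 2·arcsin(0.9277) − 90° = 2 × 68.083° − 90° = 46.166°.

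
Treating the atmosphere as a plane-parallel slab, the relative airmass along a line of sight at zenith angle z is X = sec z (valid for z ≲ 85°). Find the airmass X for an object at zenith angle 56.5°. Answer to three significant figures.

1.81

X = sec z = 1/cos 56.5° = 1/0.5519 = 1.8118.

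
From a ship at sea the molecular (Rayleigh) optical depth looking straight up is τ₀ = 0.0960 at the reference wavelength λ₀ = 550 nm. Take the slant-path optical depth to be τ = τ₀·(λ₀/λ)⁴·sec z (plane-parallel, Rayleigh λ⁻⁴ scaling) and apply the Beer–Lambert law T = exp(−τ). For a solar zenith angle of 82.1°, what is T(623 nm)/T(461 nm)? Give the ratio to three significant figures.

Airmass: sec 82.1° = 7.2757.
τ(623 nm) = 0.0960 × (550/623)⁴ × 7.2757 = 0.0960 × 0.6074 × 7.2757 = 0.4243.
τ(461 nm) = 0.0960 × (550/461)⁴ × 7.2757 = 0.0960 × 2.0260 × 7.2757 = 1.4151.
T(623)/T(461) = exp(τ_B − τ_A) = exp(0.9908) = 2.6935.

2.69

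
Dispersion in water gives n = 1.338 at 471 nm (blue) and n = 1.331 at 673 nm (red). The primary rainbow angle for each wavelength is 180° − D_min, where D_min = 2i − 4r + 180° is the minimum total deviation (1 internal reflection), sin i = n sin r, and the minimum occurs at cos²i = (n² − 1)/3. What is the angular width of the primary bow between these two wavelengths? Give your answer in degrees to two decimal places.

1.01°

At 471 nm (n = 1.338): cos²i = 0.26341 → i = 59.120°, r = 39.899°, D_min = 138.643°, rainbow angle = 41.357°.
At 673 nm (n = 1.331): cos²i = 0.25719 → i = 59.527°, r = 40.356°, D_min = 137.630°, rainbow angle = 42.370°.
Angular width = |41.357° − 42.370°| = 1.013°.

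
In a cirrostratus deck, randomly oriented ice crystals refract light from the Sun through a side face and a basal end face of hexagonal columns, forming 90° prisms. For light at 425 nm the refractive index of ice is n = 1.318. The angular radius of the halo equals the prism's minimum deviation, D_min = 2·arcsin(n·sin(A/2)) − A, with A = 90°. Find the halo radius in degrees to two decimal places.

n·sin(A/2) = 1.318 × sin 45° = 1.318 × 0.7071 = 0.9320.
D_min = 2·arcsin(0.9320) − 90° = 2 × 68.743° − 90° = 47.487°.

47.49°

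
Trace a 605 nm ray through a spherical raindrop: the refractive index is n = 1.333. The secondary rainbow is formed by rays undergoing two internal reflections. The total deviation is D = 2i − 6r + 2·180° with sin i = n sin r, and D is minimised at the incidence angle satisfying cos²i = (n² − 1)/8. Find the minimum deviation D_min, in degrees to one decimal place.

230.9°

cos²i = (1.77689 − 1)/8 = 0.09711; i = arccos(0.31163) = 71.843°.
sin r = sin 71.843°/1.333 = 0.71283; r = 45.466°.
D_min = 2·71.843° − 6·45.466° + 360° = 230.891°.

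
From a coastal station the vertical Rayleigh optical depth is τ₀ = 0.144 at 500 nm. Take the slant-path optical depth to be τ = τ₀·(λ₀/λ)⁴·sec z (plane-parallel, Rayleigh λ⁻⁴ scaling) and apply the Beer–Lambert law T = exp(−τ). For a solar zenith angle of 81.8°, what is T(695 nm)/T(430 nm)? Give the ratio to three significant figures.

4.83

Airmass: sec 81.8° = 7.0112.
τ(695 nm) = 0.144 × (500/695)⁴ × 7.0112 = 0.144 × 0.2679 × 7.0112 = 0.2705.
τ(430 nm) = 0.144 × (500/430)⁴ × 7.0112 = 0.144 × 1.8281 × 7.0112 = 1.8457.
T(695)/T(430) = exp(τ_B − τ_A) = exp(1.5752) = 4.8319.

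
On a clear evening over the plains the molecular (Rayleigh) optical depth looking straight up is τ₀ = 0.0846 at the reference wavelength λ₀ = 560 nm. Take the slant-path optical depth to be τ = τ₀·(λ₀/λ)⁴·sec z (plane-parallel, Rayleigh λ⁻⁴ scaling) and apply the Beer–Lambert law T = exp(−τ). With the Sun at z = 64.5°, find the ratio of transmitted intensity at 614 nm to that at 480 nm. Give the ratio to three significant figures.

Airmass: sec 64.5° = 2.3228.
τ(614 nm) = 0.0846 × (560/614)⁴ × 2.3228 = 0.0846 × 0.6920 × 2.3228 = 0.1360.
τ(480 nm) = 0.0846 × (560/480)⁴ × 2.3228 = 0.0846 × 1.8526 × 2.3228 = 0.3641.
T(614)/T(480) = exp(τ_B − τ_A) = exp(0.2281) = 1.2562.

1.26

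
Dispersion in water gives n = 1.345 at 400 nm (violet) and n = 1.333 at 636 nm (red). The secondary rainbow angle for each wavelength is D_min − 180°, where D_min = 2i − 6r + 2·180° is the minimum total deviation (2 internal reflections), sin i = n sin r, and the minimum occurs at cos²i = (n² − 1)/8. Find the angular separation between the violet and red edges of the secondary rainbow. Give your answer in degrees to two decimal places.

At 400 nm (n = 1.345): cos²i = 0.10113 → i = 71.458°, r = 44.821°, D_min = 233.987°, rainbow angle = 53.987°.
At 636 nm (n = 1.333): cos²i = 0.09711 → i = 71.843°, r = 45.466°, D_min = 230.891°, rainbow angle = 50.891°.
Angular width = |53.987° − 50.891°| = 3.096°.

3.10°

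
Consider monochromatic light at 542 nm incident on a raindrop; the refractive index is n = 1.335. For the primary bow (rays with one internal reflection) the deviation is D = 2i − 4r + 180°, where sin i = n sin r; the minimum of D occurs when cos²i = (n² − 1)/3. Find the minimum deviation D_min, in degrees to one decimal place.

cos²i = (1.78222 − 1)/3 = 0.26074; i = arccos(0.51063) = 59.294°.
sin r = sin 59.294°/1.335 = 0.64405; r = 40.094°.
D_min = 2·59.294° − 4·40.094° + 180° = 138.212°.

138.2°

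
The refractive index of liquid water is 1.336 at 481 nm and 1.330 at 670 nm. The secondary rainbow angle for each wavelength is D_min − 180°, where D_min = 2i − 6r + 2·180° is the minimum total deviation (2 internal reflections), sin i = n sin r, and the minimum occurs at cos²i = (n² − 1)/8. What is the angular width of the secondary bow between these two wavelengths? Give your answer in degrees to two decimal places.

At 481 nm (n = 1.336): cos²i = 0.09811 → i = 71.746°, r = 45.303°, D_min = 231.674°, rainbow angle = 51.674°.
At 670 nm (n = 1.330): cos²i = 0.09611 → i = 71.940°, r = 45.630°, D_min = 230.101°, rainbow angle = 50.101°.
Angular width = |51.674° − 50.101°| = 1.573°.

1.57°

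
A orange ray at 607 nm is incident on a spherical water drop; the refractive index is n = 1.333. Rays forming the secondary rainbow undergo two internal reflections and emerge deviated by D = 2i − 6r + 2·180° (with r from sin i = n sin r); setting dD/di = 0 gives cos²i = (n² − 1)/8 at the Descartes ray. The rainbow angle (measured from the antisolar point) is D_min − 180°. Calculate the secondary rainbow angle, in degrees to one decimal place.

cos²i = (1.77689 − 1)/8 = 0.09711; i = arccos(0.31163) = 71.843°.
sin r = sin 71.843°/1.333 = 0.71283; r = 45.466°.
D_min = 2·71.843° − 6·45.466° + 360° = 230.891°.
Rainbow angle = D_min − 180° = 50.891°.

50.9°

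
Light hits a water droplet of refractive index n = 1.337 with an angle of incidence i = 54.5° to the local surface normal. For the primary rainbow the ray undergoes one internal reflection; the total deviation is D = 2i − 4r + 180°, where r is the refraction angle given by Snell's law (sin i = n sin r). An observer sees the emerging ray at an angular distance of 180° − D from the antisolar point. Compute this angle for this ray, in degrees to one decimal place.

sin r = sin 54.5° / 1.337 = 0.8141/1.337 = 0.6089; r = 37.51°.
D = 2·54.5° − 4·37.51° + 180° = 109.00° − 150.04° + 180° = 138.96°.
Angle from antisolar point = 180° − D = 41.04°.

41.0°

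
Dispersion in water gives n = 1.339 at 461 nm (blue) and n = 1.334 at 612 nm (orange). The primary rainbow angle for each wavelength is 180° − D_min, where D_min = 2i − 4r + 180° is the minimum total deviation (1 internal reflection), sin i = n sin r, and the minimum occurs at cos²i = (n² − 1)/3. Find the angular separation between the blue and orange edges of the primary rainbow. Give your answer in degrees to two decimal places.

At 461 nm (n = 1.339): cos²i = 0.26431 → i = 59.062°, r = 39.834°, D_min = 138.786°, rainbow angle = 41.214°.
At 612 nm (n = 1.334): cos²i = 0.25985 → i = 59.352°, r = 40.159°, D_min = 138.067°, rainbow angle = 41.933°.
Angular width = |41.214° − 41.933°| = 0.719°.

0.72°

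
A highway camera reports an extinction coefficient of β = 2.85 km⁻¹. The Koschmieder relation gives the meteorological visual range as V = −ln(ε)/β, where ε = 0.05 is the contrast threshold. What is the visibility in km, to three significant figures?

1.05 km

V = −ln(0.05) / 2.85 = 2.996 / 2.85 = 1.0511 km.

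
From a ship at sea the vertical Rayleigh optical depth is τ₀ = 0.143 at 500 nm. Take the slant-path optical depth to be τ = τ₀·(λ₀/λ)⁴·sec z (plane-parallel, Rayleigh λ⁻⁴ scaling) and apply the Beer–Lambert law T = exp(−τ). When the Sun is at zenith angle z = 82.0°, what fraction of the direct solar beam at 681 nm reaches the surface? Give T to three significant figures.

sec 82.0° = 7.1853.
τ = 0.143 × (500/681)⁴ × 7.1853 = 0.143 × 0.2906 × 7.1853 = 0.2986.
T = exp(−0.2986) = 0.7419.

0.742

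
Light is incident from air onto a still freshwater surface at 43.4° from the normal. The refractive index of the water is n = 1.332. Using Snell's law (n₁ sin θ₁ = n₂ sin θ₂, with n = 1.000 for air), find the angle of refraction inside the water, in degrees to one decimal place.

Snell: sin θ_r = sin θ_i / n = sin 43.4° / 1.332 = 0.6871 / 1.332 = 0.5158.
θ_r = arcsin(0.5158) = 31.05°.

31.1°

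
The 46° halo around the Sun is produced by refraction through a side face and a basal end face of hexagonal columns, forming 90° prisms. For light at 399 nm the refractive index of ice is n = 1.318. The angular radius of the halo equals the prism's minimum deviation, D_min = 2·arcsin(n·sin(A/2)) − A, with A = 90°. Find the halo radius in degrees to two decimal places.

n·sin(A/2) = 1.318 × sin 45° = 1.318 × 0.7071 = 0.9320.
D_min = 2·arcsin(0.9320) − 90° = 2 × 68.743° − 90° = 47.487°.

47.49°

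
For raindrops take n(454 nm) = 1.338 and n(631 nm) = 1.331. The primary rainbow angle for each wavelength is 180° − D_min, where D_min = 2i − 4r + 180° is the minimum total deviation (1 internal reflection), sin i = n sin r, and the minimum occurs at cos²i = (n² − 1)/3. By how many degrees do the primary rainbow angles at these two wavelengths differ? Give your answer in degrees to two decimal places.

At 454 nm (n = 1.338): cos²i = 0.26341 → i = 59.120°, r = 39.899°, D_min = 138.643°, rainbow angle = 41.357°.
At 631 nm (n = 1.331): cos²i = 0.25719 → i = 59.527°, r = 40.356°, D_min = 137.630°, rainbow angle = 42.370°.
Angular width = |41.357° − 42.370°| = 1.013°.

1.01°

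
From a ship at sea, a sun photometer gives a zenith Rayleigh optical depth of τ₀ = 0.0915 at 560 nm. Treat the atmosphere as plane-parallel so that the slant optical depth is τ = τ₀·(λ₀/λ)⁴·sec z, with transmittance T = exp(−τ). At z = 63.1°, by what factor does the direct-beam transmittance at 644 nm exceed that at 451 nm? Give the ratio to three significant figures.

1.44

Airmass: sec 63.1° = 2.2103.
τ(644 nm) = 0.0915 × (560/644)⁴ × 2.2103 = 0.0915 × 0.5718 × 2.2103 = 0.1156.
τ(451 nm) = 0.0915 × (560/451)⁴ × 2.2103 = 0.0915 × 2.3771 × 2.2103 = 0.4807.
T(644)/T(451) = exp(τ_B − τ_A) = exp(0.3651) = 1.4407.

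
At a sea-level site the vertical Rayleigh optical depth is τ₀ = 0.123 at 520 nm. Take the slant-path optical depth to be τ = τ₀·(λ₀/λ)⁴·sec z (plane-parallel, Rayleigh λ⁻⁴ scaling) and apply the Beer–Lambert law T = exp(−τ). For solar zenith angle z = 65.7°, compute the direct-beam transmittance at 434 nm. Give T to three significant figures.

0.540

sec 65.7° = 2.4300.
τ = 0.123 × (520/434)⁴ × 2.4300 = 0.123 × 2.0609 × 2.4300 = 0.6160.
T = exp(−0.6160) = 0.5401.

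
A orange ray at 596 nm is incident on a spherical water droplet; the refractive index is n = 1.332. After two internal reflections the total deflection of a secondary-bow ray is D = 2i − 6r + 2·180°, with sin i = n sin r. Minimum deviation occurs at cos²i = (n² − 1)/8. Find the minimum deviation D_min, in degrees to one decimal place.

cos²i = (1.77422 − 1)/8 = 0.09678; i = arccos(0.31109) = 71.875°.
sin r = sin 71.875°/1.332 = 0.71350; r = 45.520°.
D_min = 2·71.875° − 6·45.520° + 360° = 230.628°.

230.6°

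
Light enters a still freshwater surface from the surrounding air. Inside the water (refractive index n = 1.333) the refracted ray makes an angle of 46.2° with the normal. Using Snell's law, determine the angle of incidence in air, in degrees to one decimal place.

Snell: sin θ_i = n · sin θ_r = 1.333 × sin 46.2° = 1.333 × 0.7218 = 0.9621.
θ_i = arcsin(0.9621) = 74.18°.

74.2°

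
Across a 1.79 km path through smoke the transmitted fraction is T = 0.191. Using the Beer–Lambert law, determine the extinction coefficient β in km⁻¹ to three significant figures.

0.925 km⁻¹

Beer–Lambert: T = exp(−βL) ⇒ β = −ln(T)/L = −ln(0.191)/1.79 = 1.6555/1.79 = 0.9249 km⁻¹.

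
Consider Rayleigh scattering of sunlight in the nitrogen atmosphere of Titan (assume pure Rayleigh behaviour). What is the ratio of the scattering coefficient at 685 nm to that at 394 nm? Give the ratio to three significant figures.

0.109

Rayleigh scattering ∝ λ⁻⁴, so the ratio of coefficients is the inverse fourth power of the wavelength ratio.
σ(685)/σ(394) = (394/685)⁴ = (0.5752)⁴ = 0.1095.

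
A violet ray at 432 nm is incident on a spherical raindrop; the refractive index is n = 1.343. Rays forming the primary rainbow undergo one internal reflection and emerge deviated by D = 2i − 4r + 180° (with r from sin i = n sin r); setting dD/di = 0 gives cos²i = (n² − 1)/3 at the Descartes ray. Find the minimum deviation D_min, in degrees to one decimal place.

cos²i = (1.80365 − 1)/3 = 0.26788; i = arccos(0.51757) = 58.830°.
sin r = sin 58.830°/1.343 = 0.63711; r = 39.577°.
D_min = 2·58.830° − 4·39.577° + 180° = 139.354°.

139.4°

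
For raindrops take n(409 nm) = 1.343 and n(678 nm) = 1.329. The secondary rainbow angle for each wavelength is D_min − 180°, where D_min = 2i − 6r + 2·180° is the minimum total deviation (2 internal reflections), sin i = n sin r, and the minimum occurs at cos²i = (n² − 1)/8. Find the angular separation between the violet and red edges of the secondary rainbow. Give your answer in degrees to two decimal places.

3.64°

At 409 nm (n = 1.343): cos²i = 0.10046 → i = 71.522°, r = 44.928°, D_min = 233.478°, rainbow angle = 53.478°.
At 678 nm (n = 1.329): cos²i = 0.09578 → i = 71.972°, r = 45.685°, D_min = 229.837°, rainbow angle = 49.837°.
Angular width = |53.478° − 49.837°| = 3.641°.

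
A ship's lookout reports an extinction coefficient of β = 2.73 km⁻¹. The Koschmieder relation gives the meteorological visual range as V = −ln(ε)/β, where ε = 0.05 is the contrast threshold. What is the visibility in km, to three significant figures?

1.10 km

V = −ln(0.05) / 2.73 = 2.996 / 2.73 = 1.0973 km.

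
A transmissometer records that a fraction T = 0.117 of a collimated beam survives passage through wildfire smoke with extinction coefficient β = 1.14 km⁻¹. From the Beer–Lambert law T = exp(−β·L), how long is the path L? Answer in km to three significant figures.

1.88 km

Beer–Lambert: T = exp(−βL) ⇒ L = −ln(T)/β = −ln(0.117)/1.14 = 2.1456/1.14 = 1.882 km.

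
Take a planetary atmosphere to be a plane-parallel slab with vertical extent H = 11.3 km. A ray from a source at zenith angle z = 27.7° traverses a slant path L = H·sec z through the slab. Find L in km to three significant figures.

sec z = 1/cos 27.7° = 1.1294.
L = 11.3 × 1.1294 = 12.763 km.

12.8 km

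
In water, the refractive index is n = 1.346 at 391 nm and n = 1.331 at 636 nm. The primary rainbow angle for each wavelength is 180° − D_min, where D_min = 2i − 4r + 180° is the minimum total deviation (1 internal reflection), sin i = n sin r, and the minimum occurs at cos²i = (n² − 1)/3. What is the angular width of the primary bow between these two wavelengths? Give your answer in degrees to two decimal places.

2.15°

At 391 nm (n = 1.346): cos²i = 0.27057 → i = 58.657°, r = 39.384°, D_min = 139.775°, rainbow angle = 40.225°.
At 636 nm (n = 1.331): cos²i = 0.25719 → i = 59.527°, r = 40.356°, D_min = 137.630°, rainbow angle = 42.370°.
Angular width = |40.225° − 42.370°| = 2.145°.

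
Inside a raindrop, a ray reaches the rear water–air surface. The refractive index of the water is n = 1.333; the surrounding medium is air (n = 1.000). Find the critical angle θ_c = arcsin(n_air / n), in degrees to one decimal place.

sin θ_c = n_air / n = 1.000 / 1.333 = 0.7502.
θ_c = arcsin(0.7502) = 48.61°.

48.6°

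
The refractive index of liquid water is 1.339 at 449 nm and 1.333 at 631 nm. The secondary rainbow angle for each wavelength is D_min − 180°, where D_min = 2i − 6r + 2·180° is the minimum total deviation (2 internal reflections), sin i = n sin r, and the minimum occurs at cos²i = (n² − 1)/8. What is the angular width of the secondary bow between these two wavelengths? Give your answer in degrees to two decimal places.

At 449 nm (n = 1.339): cos²i = 0.09912 → i = 71.650°, r = 45.141°, D_min = 232.451°, rainbow angle = 52.451°.
At 631 nm (n = 1.333): cos²i = 0.09711 → i = 71.843°, r = 45.466°, D_min = 230.891°, rainbow angle = 50.891°.
Angular width = |52.451° − 50.891°| = 1.560°.

1.56°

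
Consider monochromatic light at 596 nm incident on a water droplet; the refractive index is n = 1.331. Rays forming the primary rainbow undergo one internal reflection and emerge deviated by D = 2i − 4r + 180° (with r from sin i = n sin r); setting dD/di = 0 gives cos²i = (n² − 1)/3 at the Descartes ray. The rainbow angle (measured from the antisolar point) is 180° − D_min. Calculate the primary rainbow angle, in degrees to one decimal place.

cos²i = (1.77156 − 1)/3 = 0.25719; i = arccos(0.50714) = 59.527°.
sin r = sin 59.527°/1.331 = 0.64753; r = 40.356°.
D_min = 2·59.527° − 4·40.356° + 180° = 137.630°.
Rainbow angle = 180° − D_min = 42.370°.

42.4°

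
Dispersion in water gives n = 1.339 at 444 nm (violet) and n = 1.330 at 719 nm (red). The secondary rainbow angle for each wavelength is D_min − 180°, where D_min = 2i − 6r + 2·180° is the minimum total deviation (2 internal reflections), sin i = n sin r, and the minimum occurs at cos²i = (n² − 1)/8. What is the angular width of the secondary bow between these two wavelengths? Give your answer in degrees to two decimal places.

At 444 nm (n = 1.339): cos²i = 0.09912 → i = 71.650°, r = 45.141°, D_min = 232.451°, rainbow angle = 52.451°.
At 719 nm (n = 1.330): cos²i = 0.09611 → i = 71.940°, r = 45.630°, D_min = 230.101°, rainbow angle = 50.101°.
Angular width = |52.451° − 50.101°| = 2.350°.

2.35°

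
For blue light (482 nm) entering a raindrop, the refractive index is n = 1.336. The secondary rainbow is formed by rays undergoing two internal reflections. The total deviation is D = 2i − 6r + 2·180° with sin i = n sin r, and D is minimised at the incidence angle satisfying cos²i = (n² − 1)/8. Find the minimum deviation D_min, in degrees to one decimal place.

231.7°

cos²i = (1.78490 − 1)/8 = 0.09811; i = arccos(0.31323) = 71.746°.
sin r = sin 71.746°/1.336 = 0.71084; r = 45.303°.
D_min = 2·71.746° − 6·45.303° + 360° = 231.674°.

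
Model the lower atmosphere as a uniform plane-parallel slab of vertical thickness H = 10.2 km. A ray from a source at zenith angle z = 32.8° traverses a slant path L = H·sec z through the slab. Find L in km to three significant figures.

12.1 km

sec z = 1/cos 32.8° = 1.1897.
L = 10.2 × 1.1897 = 12.135 km.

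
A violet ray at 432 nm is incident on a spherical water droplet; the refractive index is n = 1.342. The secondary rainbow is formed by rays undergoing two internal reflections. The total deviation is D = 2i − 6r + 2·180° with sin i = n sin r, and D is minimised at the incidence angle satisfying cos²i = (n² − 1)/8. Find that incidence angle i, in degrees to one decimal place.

71.6°

cos²i = (1.342² − 1)/8 = (1.80096 − 1)/8 = 0.10012.
cos i = 0.31642, so i = 71.554°.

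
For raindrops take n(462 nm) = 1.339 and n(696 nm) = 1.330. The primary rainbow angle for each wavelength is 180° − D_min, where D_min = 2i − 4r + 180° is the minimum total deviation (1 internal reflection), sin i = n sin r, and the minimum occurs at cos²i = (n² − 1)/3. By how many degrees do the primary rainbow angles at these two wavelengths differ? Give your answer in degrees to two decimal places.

At 462 nm (n = 1.339): cos²i = 0.26431 → i = 59.062°, r = 39.834°, D_min = 138.786°, rainbow angle = 41.214°.
At 696 nm (n = 1.330): cos²i = 0.25630 → i = 59.585°, r = 40.422°, D_min = 137.484°, rainbow angle = 42.516°.
Angular width = |41.214° − 42.516°| = 1.303°.

1.30°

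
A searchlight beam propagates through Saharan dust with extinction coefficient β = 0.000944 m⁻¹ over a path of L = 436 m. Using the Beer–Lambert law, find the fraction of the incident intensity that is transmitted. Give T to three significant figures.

0.663

τ = β·L = 0.000944 × 436 = 0.4116.
T = exp(−0.4116) = 0.6626.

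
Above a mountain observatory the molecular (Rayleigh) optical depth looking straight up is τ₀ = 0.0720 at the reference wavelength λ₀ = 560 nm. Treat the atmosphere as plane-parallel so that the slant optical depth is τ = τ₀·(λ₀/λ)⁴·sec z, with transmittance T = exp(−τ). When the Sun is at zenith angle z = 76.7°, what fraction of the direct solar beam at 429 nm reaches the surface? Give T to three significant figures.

sec 76.7° = 4.3469.
τ = 0.0720 × (560/429)⁴ × 4.3469 = 0.0720 × 2.9035 × 4.3469 = 0.9087.
T = exp(−0.9087) = 0.4030.

0.403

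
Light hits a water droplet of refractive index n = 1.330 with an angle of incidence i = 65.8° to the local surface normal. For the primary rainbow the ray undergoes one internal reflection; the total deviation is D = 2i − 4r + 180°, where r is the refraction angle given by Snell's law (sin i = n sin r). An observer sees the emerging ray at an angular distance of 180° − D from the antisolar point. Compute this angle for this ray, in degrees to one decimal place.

sin r = sin 65.8° / 1.330 = 0.9121/1.330 = 0.6858; r = 43.30°.
D = 2·65.8° − 4·43.30° + 180° = 131.60° − 173.20° + 180° = 138.40°.
Angle from antisolar point = 180° − D = 41.60°.

41.6°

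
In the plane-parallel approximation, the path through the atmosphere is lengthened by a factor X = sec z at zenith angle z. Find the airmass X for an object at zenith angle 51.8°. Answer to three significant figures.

X = sec z = 1/cos 51.8° = 1/0.6184 = 1.6171.

1.62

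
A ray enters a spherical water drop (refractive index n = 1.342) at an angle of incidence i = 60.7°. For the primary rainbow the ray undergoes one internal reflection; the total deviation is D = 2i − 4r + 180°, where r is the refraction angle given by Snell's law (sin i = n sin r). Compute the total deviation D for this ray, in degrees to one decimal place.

139.3°

sin r = sin 60.7° / 1.342 = 0.8721/1.342 = 0.6498; r = 40.53°.
D = 2·60.7° − 4·40.53° + 180° = 121.40° − 162.11° + 180° = 139.29°.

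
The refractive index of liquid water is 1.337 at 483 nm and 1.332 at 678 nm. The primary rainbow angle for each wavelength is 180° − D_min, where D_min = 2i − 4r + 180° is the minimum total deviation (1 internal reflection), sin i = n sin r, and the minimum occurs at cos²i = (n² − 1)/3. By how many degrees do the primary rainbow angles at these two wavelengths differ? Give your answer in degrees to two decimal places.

0.72°

At 483 nm (n = 1.337): cos²i = 0.26252 → i = 59.178°, r = 39.964°, D_min = 138.500°, rainbow angle = 41.500°.
At 678 nm (n = 1.332): cos²i = 0.25807 → i = 59.469°, r = 40.290°, D_min = 137.776°, rainbow angle = 42.224°.
Angular width = |41.500° − 42.224°| = 0.724°.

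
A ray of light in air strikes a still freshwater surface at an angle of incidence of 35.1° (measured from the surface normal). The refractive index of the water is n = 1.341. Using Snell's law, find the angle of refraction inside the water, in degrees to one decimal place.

25.4°

Snell: sin θ_r = sin θ_i / n = sin 35.1° / 1.341 = 0.5750 / 1.341 = 0.4288.
θ_r = arcsin(0.4288) = 25.39°.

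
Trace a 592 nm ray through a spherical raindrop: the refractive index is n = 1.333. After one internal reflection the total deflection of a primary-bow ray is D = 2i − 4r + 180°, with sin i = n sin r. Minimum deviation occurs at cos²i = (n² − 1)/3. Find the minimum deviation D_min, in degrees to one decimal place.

cos²i = (1.77689 − 1)/3 = 0.25896; i = arccos(0.50888) = 59.410°.
sin r = sin 59.410°/1.333 = 0.64579; r = 40.225°.
D_min = 2·59.410° − 4·40.225° + 180° = 137.922°.

137.9°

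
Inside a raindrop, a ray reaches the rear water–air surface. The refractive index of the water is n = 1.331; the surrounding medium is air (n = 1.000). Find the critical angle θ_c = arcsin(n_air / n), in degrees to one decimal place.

sin θ_c = n_air / n = 1.000 / 1.331 = 0.7513.
θ_c = arcsin(0.7513) = 48.70°.

48.7°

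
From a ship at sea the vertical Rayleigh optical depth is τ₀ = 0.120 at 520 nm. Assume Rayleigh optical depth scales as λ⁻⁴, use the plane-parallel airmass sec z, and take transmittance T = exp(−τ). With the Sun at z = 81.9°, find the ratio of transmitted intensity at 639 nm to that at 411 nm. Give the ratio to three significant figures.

6.10

Airmass: sec 81.9° = 7.0972.
τ(639 nm) = 0.120 × (520/639)⁴ × 7.0972 = 0.120 × 0.4385 × 7.0972 = 0.3735.
τ(411 nm) = 0.120 × (520/411)⁴ × 7.0972 = 0.120 × 2.5624 × 7.0972 = 2.1823.
T(639)/T(411) = exp(τ_B − τ_A) = exp(1.8088) = 6.1031.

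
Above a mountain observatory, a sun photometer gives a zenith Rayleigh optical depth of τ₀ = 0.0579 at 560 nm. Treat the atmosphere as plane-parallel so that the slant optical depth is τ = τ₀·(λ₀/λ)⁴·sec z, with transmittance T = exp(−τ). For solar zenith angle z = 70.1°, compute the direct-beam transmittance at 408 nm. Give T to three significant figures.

0.547

sec 70.1° = 2.9379.
τ = 0.0579 × (560/408)⁴ × 2.9379 = 0.0579 × 3.5490 × 2.9379 = 0.6037.
T = exp(−0.6037) = 0.5468.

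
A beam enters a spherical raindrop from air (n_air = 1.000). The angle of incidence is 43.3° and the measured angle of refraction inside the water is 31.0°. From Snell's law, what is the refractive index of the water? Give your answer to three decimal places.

n = sin θ_i / sin θ_r = sin 43.3° / sin 31.0° = 0.6858 / 0.5150 = 1.3316.

1.332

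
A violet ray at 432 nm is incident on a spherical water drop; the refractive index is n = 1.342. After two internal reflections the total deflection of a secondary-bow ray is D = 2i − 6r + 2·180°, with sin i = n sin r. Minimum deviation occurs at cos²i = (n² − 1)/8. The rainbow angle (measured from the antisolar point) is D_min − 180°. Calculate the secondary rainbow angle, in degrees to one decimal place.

cos²i = (1.80096 − 1)/8 = 0.10012; i = arccos(0.31642) = 71.554°.
sin r = sin 71.554°/1.342 = 0.70687; r = 44.981°.
D_min = 2·71.554° − 6·44.981° + 360° = 233.222°.
Rainbow angle = D_min − 180° = 53.222°.

53.2°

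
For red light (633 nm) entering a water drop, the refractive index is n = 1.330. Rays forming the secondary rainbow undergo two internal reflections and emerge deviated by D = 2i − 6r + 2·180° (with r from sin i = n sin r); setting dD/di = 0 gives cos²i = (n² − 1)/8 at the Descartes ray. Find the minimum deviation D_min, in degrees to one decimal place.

230.1°

cos²i = (1.76890 − 1)/8 = 0.09611; i = arccos(0.31002) = 71.940°.
sin r = sin 71.940°/1.330 = 0.71483; r = 45.630°.
D_min = 2·71.940° − 6·45.630° + 360° = 230.101°.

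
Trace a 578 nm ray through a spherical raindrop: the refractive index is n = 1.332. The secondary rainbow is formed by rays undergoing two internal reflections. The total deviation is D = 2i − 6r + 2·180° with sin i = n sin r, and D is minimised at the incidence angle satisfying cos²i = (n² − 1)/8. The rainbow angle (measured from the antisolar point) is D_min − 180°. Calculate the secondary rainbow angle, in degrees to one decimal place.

50.6°

cos²i = (1.77422 − 1)/8 = 0.09678; i = arccos(0.31109) = 71.875°.
sin r = sin 71.875°/1.332 = 0.71350; r = 45.520°.
D_min = 2·71.875° − 6·45.520° + 360° = 230.628°.
Rainbow angle = D_min − 180° = 50.628°.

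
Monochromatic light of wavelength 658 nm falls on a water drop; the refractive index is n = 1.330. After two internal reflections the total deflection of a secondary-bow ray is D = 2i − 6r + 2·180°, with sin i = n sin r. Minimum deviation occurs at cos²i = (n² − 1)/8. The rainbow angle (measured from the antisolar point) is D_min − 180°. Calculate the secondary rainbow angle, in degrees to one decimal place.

cos²i = (1.76890 − 1)/8 = 0.09611; i = arccos(0.31002) = 71.940°.
sin r = sin 71.940°/1.330 = 0.71483; r = 45.630°.
D_min = 2·71.940° − 6·45.630° + 360° = 230.101°.
Rainbow angle = D_min − 180° = 50.101°.

50.1°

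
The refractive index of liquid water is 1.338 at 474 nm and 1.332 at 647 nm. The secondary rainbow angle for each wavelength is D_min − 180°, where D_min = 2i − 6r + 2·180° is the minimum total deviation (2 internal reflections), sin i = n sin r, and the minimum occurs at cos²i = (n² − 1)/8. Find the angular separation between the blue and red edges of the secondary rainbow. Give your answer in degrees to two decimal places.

At 474 nm (n = 1.338): cos²i = 0.09878 → i = 71.682°, r = 45.195°, D_min = 232.193°, rainbow angle = 52.193°.
At 647 nm (n = 1.332): cos²i = 0.09678 → i = 71.875°, r = 45.520°, D_min = 230.628°, rainbow angle = 50.628°.
Angular width = |52.193° − 50.628°| = 1.564°.

1.56°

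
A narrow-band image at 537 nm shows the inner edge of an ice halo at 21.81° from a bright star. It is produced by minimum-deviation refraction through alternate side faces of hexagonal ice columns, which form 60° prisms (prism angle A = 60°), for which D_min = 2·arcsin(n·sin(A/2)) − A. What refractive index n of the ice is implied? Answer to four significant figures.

Rearranging: n = sin((D_min + A)/2) / sin(A/2).
(D_min + A)/2 = (21.81° + 60°)/2 = 40.905°.
n = sin 40.905° / sin 30° = 0.6548 / 0.5000 = 1.3096.

1.310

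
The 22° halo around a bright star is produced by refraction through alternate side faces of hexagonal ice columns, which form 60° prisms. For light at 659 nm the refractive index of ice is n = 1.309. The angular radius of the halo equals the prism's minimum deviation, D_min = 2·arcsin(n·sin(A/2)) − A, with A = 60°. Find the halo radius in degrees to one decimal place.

n·sin(A/2) = 1.309 × sin 30° = 1.309 × 0.5000 = 0.6545.
D_min = 2·arcsin(0.6545) − 60° = 2 × 40.882° − 60° = 21.763°.

21.8°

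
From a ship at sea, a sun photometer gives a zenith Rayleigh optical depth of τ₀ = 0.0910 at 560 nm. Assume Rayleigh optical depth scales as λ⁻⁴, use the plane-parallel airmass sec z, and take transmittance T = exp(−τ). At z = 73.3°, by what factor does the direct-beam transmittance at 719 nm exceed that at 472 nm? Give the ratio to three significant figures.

1.67

Airmass: sec 73.3° = 3.4799.
τ(719 nm) = 0.0910 × (560/719)⁴ × 3.4799 = 0.0910 × 0.3680 × 3.4799 = 0.1165.
τ(472 nm) = 0.0910 × (560/472)⁴ × 3.4799 = 0.0910 × 1.9815 × 3.4799 = 0.6275.
T(719)/T(472) = exp(τ_B − τ_A) = exp(0.5109) = 1.6669.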